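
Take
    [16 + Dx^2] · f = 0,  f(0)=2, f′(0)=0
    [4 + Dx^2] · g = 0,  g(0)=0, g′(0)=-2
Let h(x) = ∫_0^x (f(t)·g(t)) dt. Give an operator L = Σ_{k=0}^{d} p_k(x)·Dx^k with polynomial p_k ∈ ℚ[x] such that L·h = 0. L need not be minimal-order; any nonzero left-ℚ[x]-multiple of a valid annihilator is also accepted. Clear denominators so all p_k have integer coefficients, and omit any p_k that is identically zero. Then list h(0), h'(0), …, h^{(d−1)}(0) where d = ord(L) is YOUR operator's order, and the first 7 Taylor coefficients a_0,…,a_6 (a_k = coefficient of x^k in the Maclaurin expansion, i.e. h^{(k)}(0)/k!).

L = 144·Dx + 40·Dx^3 + Dx^5  (order 5).
h: a_k = 0, 0, -2, 0, 26/3, 0, -484/45, …
ICs: h(0) = 0, h′(0) = 0, h′′(0) = -4, h′′′(0) = 0, h′′′′(0) = 208.

f: a_k = 2, 0, -16, 0, 64/3, 0, -512/45, …
g: a_k = 0, -2, 0, 4/3, 0, -4/15, 0, …
Product ⇒ symmetric product L₀, ord ≤ 4.
∫: right-multiply L₀ by Dx.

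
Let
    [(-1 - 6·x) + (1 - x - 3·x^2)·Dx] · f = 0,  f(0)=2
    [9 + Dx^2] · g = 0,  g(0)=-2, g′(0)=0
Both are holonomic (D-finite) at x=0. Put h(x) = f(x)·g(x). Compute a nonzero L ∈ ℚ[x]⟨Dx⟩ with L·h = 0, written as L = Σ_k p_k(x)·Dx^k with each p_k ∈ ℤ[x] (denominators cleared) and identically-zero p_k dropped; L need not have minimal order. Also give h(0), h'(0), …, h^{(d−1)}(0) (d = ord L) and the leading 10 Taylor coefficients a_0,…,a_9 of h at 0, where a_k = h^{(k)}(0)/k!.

L = (-3 + 9·x + 27·x^2) + (2 + 12·x)·Dx + (-1 + x + 3·x^2)·Dx^2  (order 2).
h: a_k = -4, -4, 2, -10, -35/2, -95/2, -1919/20, -4769/20, -118037/224, -1391377/1120, …
ICs: h(0) = -4, h′(0) = -4.

f: a_k = 2, 2, 8, 14, 38, 80, 194, 434, 1016, 2318, …
g: a_k = -2, 0, 9, 0, -27/4, 0, 81/40, 0, -729/2240, 0, …
h₀=f·g: eliminate ⇒ L₀, order ≤ 1·2.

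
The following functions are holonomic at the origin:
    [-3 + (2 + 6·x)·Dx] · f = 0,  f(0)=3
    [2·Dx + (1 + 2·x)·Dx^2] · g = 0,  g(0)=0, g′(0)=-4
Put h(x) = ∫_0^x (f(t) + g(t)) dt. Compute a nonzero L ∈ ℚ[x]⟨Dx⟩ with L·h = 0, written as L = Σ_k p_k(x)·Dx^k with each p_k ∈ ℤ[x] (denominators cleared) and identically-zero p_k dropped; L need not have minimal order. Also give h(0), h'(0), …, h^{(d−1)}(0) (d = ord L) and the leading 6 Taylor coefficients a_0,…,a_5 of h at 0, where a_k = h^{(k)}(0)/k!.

L = (-6 + 36·x)·Dx^2 + (5 + 84·x + 180·x^2)·Dx^3 + (2 + 22·x + 72·x^2 + 72·x^3)·Dx^4  (order 4).
h: a_k = 0, 3, 1/4, 5/24, -13/192, -191/640, …
ICs: h(0) = 0, h′(0) = 3, h′′(0) = 1/2, h′′′(0) = 5/4.

f: a_k = 3, 9/2, -27/8, 81/16, -1215/128, 5103/256, …
g: a_k = 0, -4, 4, -16/3, 8, -64/5, …
Sum ⇒ L₀ = lclm(L_f,L_g) in ℚ(x)⟨Dx⟩.
Integrate: L := L₀·Dx.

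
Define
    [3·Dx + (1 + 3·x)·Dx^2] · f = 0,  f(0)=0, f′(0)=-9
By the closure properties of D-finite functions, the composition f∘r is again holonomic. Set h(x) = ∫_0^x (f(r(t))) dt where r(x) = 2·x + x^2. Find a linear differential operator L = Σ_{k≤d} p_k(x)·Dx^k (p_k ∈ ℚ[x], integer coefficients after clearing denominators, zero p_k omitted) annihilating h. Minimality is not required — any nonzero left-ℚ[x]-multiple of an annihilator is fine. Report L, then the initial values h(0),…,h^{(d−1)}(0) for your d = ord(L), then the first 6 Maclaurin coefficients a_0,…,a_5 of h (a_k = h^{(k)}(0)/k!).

f: a_k = 0, -9, 27/2, -27, 243/4, -729/5, …
Substitute x→r, Dx→(1/r')Dx; clear ⇒ L₀.
h=∫₀ˣh₀: take L = L₀·Dx.
L = (5 + 6·x + 3·x^2)·Dx^2 + (1 + 7·x + 9·x^2 + 3·x^3)·Dx^3  (order 3).
h: a_k = 0, 0, -9, 15, -81/2, 1323/10, …
ICs: h(0) = 0, h′(0) = 0, h′′(0) = -18.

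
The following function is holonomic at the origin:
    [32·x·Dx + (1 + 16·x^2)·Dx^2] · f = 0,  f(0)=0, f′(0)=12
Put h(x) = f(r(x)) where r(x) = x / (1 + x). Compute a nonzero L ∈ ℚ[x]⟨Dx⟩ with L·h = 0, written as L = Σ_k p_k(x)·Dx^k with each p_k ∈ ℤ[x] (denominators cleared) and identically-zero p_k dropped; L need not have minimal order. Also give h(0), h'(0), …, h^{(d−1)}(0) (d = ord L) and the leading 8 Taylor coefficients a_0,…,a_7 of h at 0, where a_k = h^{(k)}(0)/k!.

f: a_k = 0, 12, 0, -64, 0, 3072/5, 0, -49152/7, …
f∘r: x↦r, Dx↦Dx/r' in L_f ⇒ L₀.
L = (2 + 34·x)·Dx + (1 + 2·x + 17·x^2)·Dx^2  (order 2).
h: a_k = 0, 12, -12, -52, 180, 1212/5, -2444, 8724/7, …
ICs: h(0) = 0, h′(0) = 12.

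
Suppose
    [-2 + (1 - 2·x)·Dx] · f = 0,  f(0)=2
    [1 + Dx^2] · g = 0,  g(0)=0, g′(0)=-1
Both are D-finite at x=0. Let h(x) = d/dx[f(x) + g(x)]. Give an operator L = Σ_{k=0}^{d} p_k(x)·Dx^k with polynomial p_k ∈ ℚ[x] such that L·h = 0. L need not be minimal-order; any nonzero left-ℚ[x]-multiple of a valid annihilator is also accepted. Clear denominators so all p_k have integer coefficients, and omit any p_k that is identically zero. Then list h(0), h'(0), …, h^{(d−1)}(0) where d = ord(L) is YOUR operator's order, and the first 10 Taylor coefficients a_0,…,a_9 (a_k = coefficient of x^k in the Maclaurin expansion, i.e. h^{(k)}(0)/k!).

f: a_k = 2, 4, 8, 16, 32, 64, 128, 256, 512, 1024, …
g: a_k = 0, -1, 0, 1/6, 0, -1/120, 0, 1/5040, 0, -1/362880, …
f+g: L₀ = lclm(L_f,L_g), ord ≤ 1+2.
Derive L from L₀ (diff closure).
L = (196 - 16·x + 16·x^2) + (-25 + 54·x - 12·x^2 + 8·x^3)·Dx + (196 - 16·x + 16·x^2)·Dx^2 + (-25 + 54·x - 12·x^2 + 8·x^3)·Dx^3  (order 3).
h: a_k = 3, 16, 97/2, 128, 7679/24, 768, 1290241/720, 4096, 371589119/40320, 20480, …
ICs: h(0) = 3, h′(0) = 16, h′′(0) = 97.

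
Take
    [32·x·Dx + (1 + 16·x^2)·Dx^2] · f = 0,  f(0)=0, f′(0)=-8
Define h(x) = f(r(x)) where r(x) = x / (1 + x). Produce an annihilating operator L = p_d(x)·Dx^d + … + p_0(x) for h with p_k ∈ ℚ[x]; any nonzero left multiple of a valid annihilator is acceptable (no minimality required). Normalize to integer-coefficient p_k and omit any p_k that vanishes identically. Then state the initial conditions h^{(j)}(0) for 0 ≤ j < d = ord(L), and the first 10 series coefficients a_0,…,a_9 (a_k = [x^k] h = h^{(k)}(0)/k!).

f: a_k = 0, -8, 0, 128/3, 0, -2048/5, 0, 32768/7, 0, -524288/9, …
f∘r: x↦r, Dx↦Dx/r' in L_f ⇒ L₀.
L = (2 + 34·x)·Dx + (1 + 2·x + 17·x^2)·Dx^2  (order 2).
h: a_k = 0, -8, 8, 104/3, -120, -808/5, 4888/3, -5816/7, -19320, 407992/9, …
ICs: h(0) = 0, h′(0) = -8.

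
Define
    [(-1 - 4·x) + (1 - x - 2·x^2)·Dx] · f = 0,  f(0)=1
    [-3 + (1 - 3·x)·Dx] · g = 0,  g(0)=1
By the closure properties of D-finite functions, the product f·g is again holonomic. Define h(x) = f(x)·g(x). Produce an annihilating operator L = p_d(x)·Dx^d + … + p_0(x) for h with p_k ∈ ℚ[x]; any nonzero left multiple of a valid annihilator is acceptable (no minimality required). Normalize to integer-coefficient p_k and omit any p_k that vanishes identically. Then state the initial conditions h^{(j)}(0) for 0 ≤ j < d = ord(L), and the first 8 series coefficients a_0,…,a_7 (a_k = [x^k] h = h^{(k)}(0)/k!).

L = (-4 + 2·x + 18·x^2) + (1 - 4·x + x^2 + 6·x^3)·Dx  (order 1).
h: a_k = 1, 4, 15, 50, 161, 504, 1555, 4750, …
ICs: h(0) = 1.

f: a_k = 1, 1, 3, 5, 11, 21, 43, 85, …
g: a_k = 1, 3, 9, 27, 81, 243, 729, 2187, …
h₀=f·g: eliminate ⇒ L₀, order ≤ 1·1.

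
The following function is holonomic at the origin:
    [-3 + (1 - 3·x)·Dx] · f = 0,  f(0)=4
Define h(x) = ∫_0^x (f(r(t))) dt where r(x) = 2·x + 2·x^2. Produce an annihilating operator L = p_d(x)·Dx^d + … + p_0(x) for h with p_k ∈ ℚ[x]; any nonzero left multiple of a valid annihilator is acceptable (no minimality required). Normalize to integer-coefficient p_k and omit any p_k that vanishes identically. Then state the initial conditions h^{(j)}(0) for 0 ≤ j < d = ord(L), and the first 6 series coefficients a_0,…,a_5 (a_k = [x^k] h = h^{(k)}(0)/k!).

L = (6 + 12·x)·Dx + (-1 + 6·x + 6·x^2)·Dx^2  (order 2).
h: a_k = 0, 4, 12, 56, 288, 1584, …
ICs: h(0) = 0, h′(0) = 4.

f: a_k = 4, 12, 36, 108, 324, 972, …
L₀ from L_f via x↦r, Dx↦r'^{-1}Dx.
h=∫₀ˣh₀: take L = L₀·Dx.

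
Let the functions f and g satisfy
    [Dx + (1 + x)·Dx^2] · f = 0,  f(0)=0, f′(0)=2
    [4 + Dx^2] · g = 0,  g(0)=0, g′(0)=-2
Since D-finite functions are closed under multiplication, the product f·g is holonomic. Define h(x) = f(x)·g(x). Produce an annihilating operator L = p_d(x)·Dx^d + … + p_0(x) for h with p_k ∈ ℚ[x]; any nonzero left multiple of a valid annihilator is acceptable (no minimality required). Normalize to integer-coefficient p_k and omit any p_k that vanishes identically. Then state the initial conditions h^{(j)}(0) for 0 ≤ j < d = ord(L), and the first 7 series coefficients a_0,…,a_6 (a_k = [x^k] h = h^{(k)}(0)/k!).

f: a_k = 0, 2, -1, 2/3, -1/2, 2/5, -1/3, …
g: a_k = 0, -2, 0, 4/3, 0, -4/15, 0, …
Sym-product of L_f,L_g gives L₀ (≤ ord 4).
L = (168 + 864·x + 1456·x^2 + 1024·x^3 + 256·x^4) + (112 + 368·x + 384·x^2 + 128·x^3)·Dx + (102 + 464·x + 744·x^2 + 512·x^3 + 128·x^4)·Dx^2 + (28 + 92·x + 96·x^2 + 32·x^3)·Dx^3 + (15 + 62·x + 95·x^2 + 64·x^3 + 16·x^4)·Dx^4  (order 4).
h: a_k = 0, 0, -4, 2, 4/3, -1/3, -4/9, …
ICs: h(0) = 0, h′(0) = 0, h′′(0) = -8, h′′′(0) = 12.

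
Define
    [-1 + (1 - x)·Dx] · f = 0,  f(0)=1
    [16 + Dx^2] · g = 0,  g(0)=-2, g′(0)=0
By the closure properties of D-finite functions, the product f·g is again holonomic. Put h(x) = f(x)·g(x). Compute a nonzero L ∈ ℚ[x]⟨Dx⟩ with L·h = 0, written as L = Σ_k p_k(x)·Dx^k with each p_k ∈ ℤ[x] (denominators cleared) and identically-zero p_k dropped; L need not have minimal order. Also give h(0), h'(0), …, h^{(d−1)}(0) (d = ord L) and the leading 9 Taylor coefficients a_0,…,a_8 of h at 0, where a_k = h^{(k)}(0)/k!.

L = (-16 + 16·x) + 2·Dx + (-1 + x)·Dx^2  (order 2).
h: a_k = -2, -2, 14, 14, -22/3, -22/3, 182/45, 182/45, 50/63, …
ICs: h(0) = -2, h′(0) = -2.

f: a_k = 1, 1, 1, 1, 1, 1, 1, 1, 1, …
g: a_k = -2, 0, 16, 0, -64/3, 0, 512/45, 0, -1024/315, …
Product ⇒ symmetric product L₀, ord ≤ 2.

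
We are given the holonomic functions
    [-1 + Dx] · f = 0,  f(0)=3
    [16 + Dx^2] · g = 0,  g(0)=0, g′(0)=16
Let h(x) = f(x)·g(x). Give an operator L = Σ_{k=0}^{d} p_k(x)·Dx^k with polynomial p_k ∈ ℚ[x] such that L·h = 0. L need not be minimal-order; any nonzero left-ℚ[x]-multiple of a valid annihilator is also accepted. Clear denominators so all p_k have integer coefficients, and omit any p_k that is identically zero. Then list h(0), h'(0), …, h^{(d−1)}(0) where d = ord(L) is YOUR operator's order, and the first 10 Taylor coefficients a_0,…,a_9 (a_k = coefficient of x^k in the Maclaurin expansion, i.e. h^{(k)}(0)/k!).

L = 17 - 2·Dx + Dx^2  (order 2).
h: a_k = 0, 48, 48, -104, -120, 202/5, 1222/15, 727/105, -23, -50999/7560, …
ICs: h(0) = 0, h′(0) = 48.

f: a_k = 3, 3, 3/2, 1/2, 1/8, 1/40, 1/240, 1/1680, 1/13440, 1/120960, …
g: a_k = 0, 16, 0, -128/3, 0, 512/15, 0, -4096/315, 0, 8192/2835, …
L₀ := L_f ⊗_s L_g (sym. prod.), ord ≤ 2.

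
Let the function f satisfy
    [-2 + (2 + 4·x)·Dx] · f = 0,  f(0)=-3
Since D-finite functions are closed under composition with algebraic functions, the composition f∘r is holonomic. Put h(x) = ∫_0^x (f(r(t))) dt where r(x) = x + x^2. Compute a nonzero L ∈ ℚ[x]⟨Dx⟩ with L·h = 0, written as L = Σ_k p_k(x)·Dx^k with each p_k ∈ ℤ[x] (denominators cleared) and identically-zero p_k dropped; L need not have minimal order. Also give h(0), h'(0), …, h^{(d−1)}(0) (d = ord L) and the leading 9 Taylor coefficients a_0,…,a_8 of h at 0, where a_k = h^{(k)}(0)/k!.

L = (-1 - 2·x)·Dx + (1 + 2·x + 2·x^2)·Dx^2  (order 2).
h: a_k = 0, -3, -3/2, -1/2, 3/8, -9/40, 1/16, 9/112, -21/128, …
ICs: h(0) = 0, h′(0) = -3.

f: a_k = -3, -3, 3/2, -3/2, 15/8, -21/8, 63/16, -99/16, 1287/128, …
h₀=f(r): pull back L_f along r ⇒ L₀.
Integrate: L := L₀·Dx.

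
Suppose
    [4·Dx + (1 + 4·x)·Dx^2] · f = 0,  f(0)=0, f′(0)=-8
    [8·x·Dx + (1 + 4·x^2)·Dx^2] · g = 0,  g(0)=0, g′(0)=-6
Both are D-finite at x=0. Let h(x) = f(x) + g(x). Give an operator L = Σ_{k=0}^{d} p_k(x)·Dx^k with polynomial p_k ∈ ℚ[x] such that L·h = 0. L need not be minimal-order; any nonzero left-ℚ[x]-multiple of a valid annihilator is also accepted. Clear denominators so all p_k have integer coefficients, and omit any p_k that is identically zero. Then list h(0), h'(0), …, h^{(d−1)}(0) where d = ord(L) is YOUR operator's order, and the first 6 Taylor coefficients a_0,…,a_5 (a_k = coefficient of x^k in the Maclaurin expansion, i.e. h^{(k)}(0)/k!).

L = (-8 - 96·x + 96·x^2 + 128·x^3)·Dx + (-10 - 16·x - 72·x^2 + 192·x^3 + 256·x^4)·Dx^2 + (-1 - 2·x + 8·x^2 + 8·x^3 + 48·x^4 + 64·x^5)·Dx^3  (order 3).
h: a_k = 0, -14, 16, -104/3, 128, -2144/5, …
ICs: h(0) = 0, h′(0) = -14, h′′(0) = 32.

f: a_k = 0, -8, 16, -128/3, 128, -2048/5, …
g: a_k = 0, -6, 0, 8, 0, -96/5, …
f+g: L₀ = lclm(L_f,L_g), ord ≤ 2+2.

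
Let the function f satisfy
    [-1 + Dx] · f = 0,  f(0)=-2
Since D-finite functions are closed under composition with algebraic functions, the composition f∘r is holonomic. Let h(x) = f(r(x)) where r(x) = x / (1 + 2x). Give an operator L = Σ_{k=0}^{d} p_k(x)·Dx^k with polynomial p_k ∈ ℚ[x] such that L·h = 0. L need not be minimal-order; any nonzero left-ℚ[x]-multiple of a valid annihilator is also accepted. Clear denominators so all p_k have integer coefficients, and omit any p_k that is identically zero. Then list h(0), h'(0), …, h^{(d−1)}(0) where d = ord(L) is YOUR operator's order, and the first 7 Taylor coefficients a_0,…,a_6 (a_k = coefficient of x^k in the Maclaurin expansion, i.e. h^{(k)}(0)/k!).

L = -1 + (1 + 4·x + 4·x^2)·Dx  (order 1).
h: a_k = -2, -2, 3, -13/3, 71/12, -147/20, 2699/360, …
ICs: h(0) = -2.

f: a_k = -2, -2, -1, -1/3, -1/12, -1/60, -1/360, …
L₀ from L_f via x↦r, Dx↦r'^{-1}Dx.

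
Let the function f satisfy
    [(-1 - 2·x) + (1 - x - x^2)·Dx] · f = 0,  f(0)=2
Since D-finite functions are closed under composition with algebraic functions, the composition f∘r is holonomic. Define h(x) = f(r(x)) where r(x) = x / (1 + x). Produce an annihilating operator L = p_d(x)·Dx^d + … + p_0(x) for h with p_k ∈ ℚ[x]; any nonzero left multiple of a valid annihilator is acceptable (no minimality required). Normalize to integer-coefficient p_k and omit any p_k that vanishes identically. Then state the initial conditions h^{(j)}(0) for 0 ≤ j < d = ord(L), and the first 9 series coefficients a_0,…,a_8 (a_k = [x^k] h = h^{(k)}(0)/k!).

L = (1 + 3·x) + (-1 - 2·x + x^3)·Dx  (order 1).
h: a_k = 2, 2, 2, 0, 2, -2, 4, -6, 10, …
ICs: h(0) = 2.

f: a_k = 2, 2, 4, 6, 10, 16, 26, 42, 68, …
f∘r: x↦r, Dx↦Dx/r' in L_f ⇒ L₀.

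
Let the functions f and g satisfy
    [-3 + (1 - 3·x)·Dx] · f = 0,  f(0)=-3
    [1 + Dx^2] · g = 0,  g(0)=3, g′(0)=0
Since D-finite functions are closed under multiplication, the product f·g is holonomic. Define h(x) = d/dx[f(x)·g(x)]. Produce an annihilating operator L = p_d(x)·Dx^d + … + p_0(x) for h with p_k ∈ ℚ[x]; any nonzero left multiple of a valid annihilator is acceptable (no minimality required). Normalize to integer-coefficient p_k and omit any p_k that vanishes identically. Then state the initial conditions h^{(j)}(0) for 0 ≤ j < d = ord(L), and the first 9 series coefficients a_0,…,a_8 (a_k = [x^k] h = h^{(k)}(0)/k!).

f: a_k = -3, -9, -27, -81, -243, -729, -2187, -6561, -19683, …
g: a_k = 3, 0, -3/2, 0, 1/8, 0, -1/240, 0, 1/13440, …
L₀ := L_f ⊗_s L_g (sym. prod.), ord ≤ 2.
Derive L from L₀ (diff closure).
L = (-17 - 6·x + 9·x^2) + (-6 + 18·x)·Dx + (1 - 6·x + 9·x^2)·Dx^2  (order 2).
h: a_k = -27, -153, -1377/2, -5511/2, -82665/8, -1487967/40, -10415769/80, -249978457/560, -6749418339/4480, …
ICs: h(0) = -27, h′(0) = -153.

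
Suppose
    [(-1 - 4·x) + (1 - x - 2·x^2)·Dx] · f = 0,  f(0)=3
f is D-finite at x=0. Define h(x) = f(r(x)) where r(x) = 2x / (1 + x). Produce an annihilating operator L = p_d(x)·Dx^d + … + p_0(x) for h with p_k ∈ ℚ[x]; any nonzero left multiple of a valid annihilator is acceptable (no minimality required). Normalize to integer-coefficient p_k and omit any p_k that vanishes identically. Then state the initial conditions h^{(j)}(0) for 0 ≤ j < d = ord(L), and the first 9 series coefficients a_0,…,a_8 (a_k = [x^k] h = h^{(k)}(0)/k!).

L = (2 + 18·x) + (-1 - x + 9·x^2 + 9·x^3)·Dx  (order 1).
h: a_k = 3, 6, 30, 54, 270, 486, 2430, 4374, 21870, …
ICs: h(0) = 3.

f: a_k = 3, 3, 9, 15, 33, 63, 129, 255, 513, …
Substitute x→r, Dx→(1/r')Dx; clear ⇒ L₀.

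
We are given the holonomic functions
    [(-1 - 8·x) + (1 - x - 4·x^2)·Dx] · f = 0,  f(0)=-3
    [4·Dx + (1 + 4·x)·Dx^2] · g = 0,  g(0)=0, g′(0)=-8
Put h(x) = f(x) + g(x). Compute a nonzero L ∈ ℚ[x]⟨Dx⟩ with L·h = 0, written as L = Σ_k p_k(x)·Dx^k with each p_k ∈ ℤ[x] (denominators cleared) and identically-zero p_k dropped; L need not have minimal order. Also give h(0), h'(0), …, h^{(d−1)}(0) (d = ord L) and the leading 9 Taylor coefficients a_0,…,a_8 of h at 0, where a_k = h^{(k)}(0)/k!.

L = (268 + 1616·x + 5504·x^2 + 4608·x^3 + 6144·x^4)·Dx + (11 + 360·x + 3008·x^2 + 7680·x^3 + 9472·x^4 + 10240·x^5)·Dx^2 + (-7 - 67·x - 154·x^2 + 136·x^3 + 928·x^4 + 2176·x^5 + 2048·x^6)·Dx^3  (order 3).
h: a_k = -3, -11, 1, -209/3, 41, -3023/5, 2467/3, -42029/7, 12889, …
ICs: h(0) = -3, h′(0) = -11, h′′(0) = 2.

f: a_k = -3, -3, -15, -27, -87, -195, -543, -1323, -3495, …
g: a_k = 0, -8, 16, -128/3, 128, -2048/5, 4096/3, -32768/7, 16384, …
Sum ⇒ L₀ = lclm(L_f,L_g) in ℚ(x)⟨Dx⟩.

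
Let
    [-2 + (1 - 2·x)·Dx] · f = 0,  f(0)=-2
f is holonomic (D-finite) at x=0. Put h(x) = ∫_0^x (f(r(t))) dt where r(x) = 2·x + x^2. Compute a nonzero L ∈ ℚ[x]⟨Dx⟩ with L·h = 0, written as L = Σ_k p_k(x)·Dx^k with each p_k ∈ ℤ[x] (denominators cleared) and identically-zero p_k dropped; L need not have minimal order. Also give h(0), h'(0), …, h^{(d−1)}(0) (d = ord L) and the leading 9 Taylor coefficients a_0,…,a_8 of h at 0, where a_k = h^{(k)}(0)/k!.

L = (4 + 4·x)·Dx + (-1 + 4·x + 2·x^2)·Dx^2  (order 2).
h: a_k = 0, -2, -4, -12, -40, -712/5, -528, -14096/7, -7840, …
ICs: h(0) = 0, h′(0) = -2.

f: a_k = -2, -4, -8, -16, -32, -64, -128, -256, -512, …
Change of var in L_f (x↦r) gives L₀.
∫: right-multiply L₀ by Dx.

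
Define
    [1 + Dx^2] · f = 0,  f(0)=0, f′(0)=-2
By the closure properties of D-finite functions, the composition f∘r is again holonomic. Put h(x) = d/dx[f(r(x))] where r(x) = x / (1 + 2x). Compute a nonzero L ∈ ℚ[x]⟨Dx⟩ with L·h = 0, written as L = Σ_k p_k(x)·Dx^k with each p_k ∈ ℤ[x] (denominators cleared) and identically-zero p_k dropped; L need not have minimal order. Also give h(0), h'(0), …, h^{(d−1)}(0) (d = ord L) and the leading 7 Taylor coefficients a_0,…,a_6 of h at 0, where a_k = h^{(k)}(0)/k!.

L = (25 + 96·x + 96·x^2) + (12 + 72·x + 144·x^2 + 96·x^3)·Dx + (1 + 8·x + 24·x^2 + 32·x^3 + 16·x^4)·Dx^2  (order 2).
h: a_k = -2, 8, -23, 56, -1441/12, 225, -123479/360, …
ICs: h(0) = -2, h′(0) = 8.

f: a_k = 0, -2, 0, 1/3, 0, -1/60, 0, …
Change of var in L_f (x↦r) gives L₀.
h₀' ⇒ L via d/dx closure of L₀.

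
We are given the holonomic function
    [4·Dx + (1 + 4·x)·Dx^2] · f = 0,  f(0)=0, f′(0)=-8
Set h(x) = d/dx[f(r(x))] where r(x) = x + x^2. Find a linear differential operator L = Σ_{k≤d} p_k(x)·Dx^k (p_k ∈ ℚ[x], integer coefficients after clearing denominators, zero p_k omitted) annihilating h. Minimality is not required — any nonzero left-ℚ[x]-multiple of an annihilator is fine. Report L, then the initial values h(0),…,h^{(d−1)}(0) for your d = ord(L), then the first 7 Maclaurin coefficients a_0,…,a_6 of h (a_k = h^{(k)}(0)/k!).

L = 2 + (1 + 2·x)·Dx  (order 1).
h: a_k = -8, 16, -32, 64, -128, 256, -512, …
ICs: h(0) = -8.

f: a_k = 0, -8, 16, -128/3, 128, -2048/5, 4096/3, …
h₀=f(r): pull back L_f along r ⇒ L₀.
h=h₀': d/dx-closure on L₀ ⇒ L.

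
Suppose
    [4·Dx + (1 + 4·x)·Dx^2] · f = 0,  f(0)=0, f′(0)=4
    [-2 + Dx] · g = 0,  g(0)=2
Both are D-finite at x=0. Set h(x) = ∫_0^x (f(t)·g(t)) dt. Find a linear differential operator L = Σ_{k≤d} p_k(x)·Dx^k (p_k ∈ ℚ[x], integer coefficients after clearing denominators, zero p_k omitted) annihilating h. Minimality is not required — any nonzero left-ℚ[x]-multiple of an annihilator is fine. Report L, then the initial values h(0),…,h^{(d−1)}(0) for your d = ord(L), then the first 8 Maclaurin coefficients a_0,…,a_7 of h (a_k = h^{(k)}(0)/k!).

L = (-4 + 16·x)·Dx - 16·x·Dx^2 + (1 + 4·x)·Dx^3  (order 3).
h: a_k = 0, 0, 4, 0, 20/3, -64/5, 1672/45, -6784/63, …
ICs: h(0) = 0, h′(0) = 0, h′′(0) = 8.

f: a_k = 0, 4, -8, 64/3, -64, 1024/5, -2048/3, 16384/7, …
g: a_k = 2, 4, 4, 8/3, 4/3, 8/15, 8/45, 16/315, …
Sym-product of L_f,L_g gives L₀ (≤ ord 2).
h=∫₀ˣh₀: take L = L₀·Dx.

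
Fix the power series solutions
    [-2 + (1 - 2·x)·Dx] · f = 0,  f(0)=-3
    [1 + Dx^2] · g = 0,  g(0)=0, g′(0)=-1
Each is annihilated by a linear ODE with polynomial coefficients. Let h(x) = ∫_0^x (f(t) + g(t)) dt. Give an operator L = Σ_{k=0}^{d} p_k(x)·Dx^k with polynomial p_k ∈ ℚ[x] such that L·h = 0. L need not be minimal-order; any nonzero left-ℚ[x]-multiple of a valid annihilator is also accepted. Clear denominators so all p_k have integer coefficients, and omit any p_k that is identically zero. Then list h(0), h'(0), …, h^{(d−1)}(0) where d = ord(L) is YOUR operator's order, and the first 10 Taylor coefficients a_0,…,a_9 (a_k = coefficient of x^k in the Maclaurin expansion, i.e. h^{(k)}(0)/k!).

f: a_k = -3, -6, -12, -24, -48, -96, -192, -384, -768, -1536, …
g: a_k = 0, -1, 0, 1/6, 0, -1/120, 0, 1/5040, 0, -1/362880, …
h₀=f+g: left-lcm gives L₀, ord ≤ 3.
Integrate: L := L₀·Dx.
L = (50 - 8·x + 8·x^2)·Dx + (-9 + 22·x - 12·x^2 + 8·x^3)·Dx^2 + (50 - 8·x + 8·x^2)·Dx^3 + (-9 + 22·x - 12·x^2 + 8·x^3)·Dx^4  (order 4).
h: a_k = 0, -3, -7/2, -4, -143/24, -48/5, -11521/720, -192/7, -1935359/40320, -256/3, …
ICs: h(0) = 0, h′(0) = -3, h′′(0) = -7, h′′′(0) = -24.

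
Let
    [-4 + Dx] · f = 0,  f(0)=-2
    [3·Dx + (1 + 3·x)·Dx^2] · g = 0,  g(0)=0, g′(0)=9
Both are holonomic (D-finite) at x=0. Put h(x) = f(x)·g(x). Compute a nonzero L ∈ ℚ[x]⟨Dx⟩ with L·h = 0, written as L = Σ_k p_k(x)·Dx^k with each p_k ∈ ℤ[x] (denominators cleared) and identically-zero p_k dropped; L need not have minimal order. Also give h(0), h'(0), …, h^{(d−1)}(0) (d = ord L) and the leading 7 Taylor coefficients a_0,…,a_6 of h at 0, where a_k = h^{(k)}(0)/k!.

L = (4 + 48·x) + (-5 - 24·x)·Dx + (1 + 3·x)·Dx^2  (order 2).
h: a_k = 0, -18, -45, -90, -141/2, -708/5, 93, …
ICs: h(0) = 0, h′(0) = -18.

f: a_k = -2, -8, -16, -64/3, -64/3, -256/15, -512/45, …
g: a_k = 0, 9, -27/2, 27, -243/4, 729/5, -729/2, …
L₀ := L_f ⊗_s L_g (sym. prod.), ord ≤ 2.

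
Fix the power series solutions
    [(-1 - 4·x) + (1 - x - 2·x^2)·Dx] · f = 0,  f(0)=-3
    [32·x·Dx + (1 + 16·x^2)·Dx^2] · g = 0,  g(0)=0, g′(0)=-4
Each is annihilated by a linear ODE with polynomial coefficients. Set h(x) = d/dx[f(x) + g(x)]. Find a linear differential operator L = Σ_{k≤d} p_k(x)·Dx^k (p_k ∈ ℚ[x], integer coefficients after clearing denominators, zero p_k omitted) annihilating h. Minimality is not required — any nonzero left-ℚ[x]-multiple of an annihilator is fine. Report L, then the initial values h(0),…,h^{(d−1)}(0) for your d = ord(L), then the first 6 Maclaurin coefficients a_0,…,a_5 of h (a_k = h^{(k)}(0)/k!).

f: a_k = -3, -3, -9, -15, -33, -63, …
g: a_k = 0, -4, 0, 64/3, 0, -1024/5, …
L₀ := lclm(L_f,L_g); ord L₀ ≤ 1+2.
Differentiate: ansatz ord ≤ ord L₀ ⇒ L.
L = (-96 + 384·x + 6912·x^2 + 15360·x^3 + 40704·x^4 + 12288·x^6) + (31 + 104·x - 392·x^2 + 736·x^3 + 14912·x^4 + 27904·x^5 + 3072·x^6 + 12288·x^7)·Dx + (-3 - 19·x - 128·x^2 - 152·x^3 - 1128·x^4 + 2496·x^5 + 2560·x^6 + 1024·x^7 + 2048·x^8)·Dx^2  (order 2).
h: a_k = -7, -18, 19, -132, -1339, -774, …
ICs: h(0) = -7, h′(0) = -18.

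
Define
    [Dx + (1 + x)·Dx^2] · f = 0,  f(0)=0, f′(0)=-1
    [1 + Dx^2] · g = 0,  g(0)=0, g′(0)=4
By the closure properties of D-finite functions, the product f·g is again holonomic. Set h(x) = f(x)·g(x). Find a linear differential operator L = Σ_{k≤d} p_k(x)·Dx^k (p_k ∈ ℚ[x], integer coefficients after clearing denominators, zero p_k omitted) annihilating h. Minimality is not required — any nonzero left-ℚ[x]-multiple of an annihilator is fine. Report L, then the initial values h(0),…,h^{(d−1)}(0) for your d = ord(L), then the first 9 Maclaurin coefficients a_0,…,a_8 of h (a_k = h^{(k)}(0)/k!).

L = (-3 + 6·x + 19·x^2 + 16·x^3 + 4·x^4) + (4 + 20·x + 24·x^2 + 8·x^3)·Dx + (20·x + 42·x^2 + 32·x^3 + 8·x^4)·Dx^2 + (4 + 20·x + 24·x^2 + 8·x^3)·Dx^3 + (3 + 14·x + 23·x^2 + 16·x^3 + 4·x^4)·Dx^4  (order 4).
h: a_k = 0, 0, -4, 2, -2/3, 2/3, -11/18, 31/60, -113/252, …
ICs: h(0) = 0, h′(0) = 0, h′′(0) = -8, h′′′(0) = 12.

f: a_k = 0, -1, 1/2, -1/3, 1/4, -1/5, 1/6, -1/7, 1/8, …
g: a_k = 0, 4, 0, -2/3, 0, 1/30, 0, -1/1260, 0, …
L₀ := L_f ⊗_s L_g (sym. prod.), ord ≤ 4.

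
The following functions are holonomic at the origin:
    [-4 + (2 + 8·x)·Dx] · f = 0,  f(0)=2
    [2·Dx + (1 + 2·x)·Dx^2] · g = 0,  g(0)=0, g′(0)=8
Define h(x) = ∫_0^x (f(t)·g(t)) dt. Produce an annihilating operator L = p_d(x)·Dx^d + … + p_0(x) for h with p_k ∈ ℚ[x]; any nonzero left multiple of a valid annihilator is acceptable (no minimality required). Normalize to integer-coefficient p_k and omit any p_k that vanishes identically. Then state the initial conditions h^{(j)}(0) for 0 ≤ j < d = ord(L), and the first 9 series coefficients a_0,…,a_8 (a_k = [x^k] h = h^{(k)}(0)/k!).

L = (8 + 8·x)·Dx + (-2 - 8·x)·Dx^2 + (1 + 10·x + 32·x^2 + 32·x^3)·Dx^3  (order 3).
h: a_k = 0, 0, 8, 16/3, -32/3, 64/3, -2096/45, 3872/35, -9888/35, …
ICs: h(0) = 0, h′(0) = 0, h′′(0) = 16.

f: a_k = 2, 4, -4, 8, -20, 56, -168, 528, -1716, …
g: a_k = 0, 8, -8, 32/3, -16, 128/5, -128/3, 512/7, -128, …
h₀=f·g: eliminate ⇒ L₀, order ≤ 1·2.
∫: right-multiply L₀ by Dx.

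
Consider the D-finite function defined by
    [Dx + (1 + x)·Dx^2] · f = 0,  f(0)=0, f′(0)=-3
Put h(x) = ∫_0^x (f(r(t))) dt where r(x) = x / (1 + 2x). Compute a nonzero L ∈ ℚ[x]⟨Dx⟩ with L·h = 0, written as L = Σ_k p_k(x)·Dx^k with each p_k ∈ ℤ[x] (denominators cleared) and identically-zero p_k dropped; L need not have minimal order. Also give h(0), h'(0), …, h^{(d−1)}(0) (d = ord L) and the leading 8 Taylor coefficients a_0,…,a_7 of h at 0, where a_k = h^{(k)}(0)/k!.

L = (5 + 12·x)·Dx^2 + (1 + 5·x + 6·x^2)·Dx^3  (order 3).
h: a_k = 0, 0, -3/2, 5/2, -19/4, 39/4, -211/10, 95/2, …
ICs: h(0) = 0, h′(0) = 0, h′′(0) = -3.

f: a_k = 0, -3, 3/2, -1, 3/4, -3/5, 1/2, -3/7, …
Change of var in L_f (x↦r) gives L₀.
Integrate: L := L₀·Dx.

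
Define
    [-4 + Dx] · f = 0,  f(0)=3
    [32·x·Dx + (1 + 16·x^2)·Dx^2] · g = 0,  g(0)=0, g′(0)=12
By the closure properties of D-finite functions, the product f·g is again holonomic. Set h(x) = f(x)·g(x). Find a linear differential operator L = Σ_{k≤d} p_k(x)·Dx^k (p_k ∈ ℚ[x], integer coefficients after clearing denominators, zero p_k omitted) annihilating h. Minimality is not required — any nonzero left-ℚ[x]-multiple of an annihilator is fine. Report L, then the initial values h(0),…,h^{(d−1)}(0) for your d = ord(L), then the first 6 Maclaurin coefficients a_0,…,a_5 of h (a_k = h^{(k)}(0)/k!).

L = (16 - 128·x + 256·x^2) + (-8 + 32·x - 128·x^2)·Dx + (1 + 16·x^2)·Dx^2  (order 2).
h: a_k = 0, 36, 144, 96, -384, 3456/5, …
ICs: h(0) = 0, h′(0) = 36.

f: a_k = 3, 12, 24, 32, 32, 128/5, …
g: a_k = 0, 12, 0, -64, 0, 3072/5, …
Product ⇒ symmetric product L₀, ord ≤ 2.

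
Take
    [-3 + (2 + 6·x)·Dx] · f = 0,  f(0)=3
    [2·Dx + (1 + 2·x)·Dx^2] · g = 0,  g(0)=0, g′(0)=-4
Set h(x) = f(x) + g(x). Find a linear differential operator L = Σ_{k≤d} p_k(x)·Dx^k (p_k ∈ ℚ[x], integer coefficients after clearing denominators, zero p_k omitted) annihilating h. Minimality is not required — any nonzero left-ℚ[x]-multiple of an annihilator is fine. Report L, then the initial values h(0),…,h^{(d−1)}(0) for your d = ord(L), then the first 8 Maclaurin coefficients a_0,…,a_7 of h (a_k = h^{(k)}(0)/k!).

L = (-6 + 36·x)·Dx + (5 + 84·x + 180·x^2)·Dx^2 + (2 + 22·x + 72·x^2 + 72·x^3)·Dx^3  (order 3).
h: a_k = 3, 1/2, 5/8, -13/48, -191/128, 9131/1280, -72245/3072, 991303/14336, …
ICs: h(0) = 3, h′(0) = 1/2, h′′(0) = 5/4.

f: a_k = 3, 9/2, -27/8, 81/16, -1215/128, 5103/256, -45927/1024, 216513/2048, …
g: a_k = 0, -4, 4, -16/3, 8, -64/5, 64/3, -256/7, …
h₀=f+g: left-lcm gives L₀, ord ≤ 3.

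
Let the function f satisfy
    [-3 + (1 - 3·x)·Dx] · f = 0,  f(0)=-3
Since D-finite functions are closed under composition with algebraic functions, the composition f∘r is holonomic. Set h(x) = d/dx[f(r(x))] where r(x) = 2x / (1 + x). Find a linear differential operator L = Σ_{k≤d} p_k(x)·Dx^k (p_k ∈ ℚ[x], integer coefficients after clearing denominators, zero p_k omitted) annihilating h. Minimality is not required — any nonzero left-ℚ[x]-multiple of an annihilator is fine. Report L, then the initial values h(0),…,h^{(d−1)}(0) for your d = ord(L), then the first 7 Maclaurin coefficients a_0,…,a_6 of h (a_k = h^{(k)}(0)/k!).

f: a_k = -3, -9, -27, -81, -243, -729, -2187, …
Change of var in L_f (x↦r) gives L₀.
h=h₀': d/dx-closure on L₀ ⇒ L.
L = 10 + (-1 + 5·x)·Dx  (order 1).
h: a_k = -18, -180, -1350, -9000, -56250, -337500, -1968750, …
ICs: h(0) = -18.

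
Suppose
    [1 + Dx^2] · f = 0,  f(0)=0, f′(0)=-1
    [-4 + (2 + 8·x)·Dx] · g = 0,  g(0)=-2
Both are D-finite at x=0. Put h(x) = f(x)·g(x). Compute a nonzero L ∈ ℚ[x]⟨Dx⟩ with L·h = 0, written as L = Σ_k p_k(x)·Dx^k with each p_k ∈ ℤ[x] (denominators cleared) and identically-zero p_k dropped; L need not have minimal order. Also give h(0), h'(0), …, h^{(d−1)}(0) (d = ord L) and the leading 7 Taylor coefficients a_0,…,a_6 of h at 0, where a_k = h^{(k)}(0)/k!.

L = (13 + 8·x + 16·x^2) + (-4 - 16·x)·Dx + (1 + 8·x + 16·x^2)·Dx^2  (order 2).
h: a_k = 0, 2, 4, -13/3, 22/3, -1159/60, 547/10, …
ICs: h(0) = 0, h′(0) = 2.

f: a_k = 0, -1, 0, 1/6, 0, -1/120, 0, …
g: a_k = -2, -4, 4, -8, 20, -56, 168, …
f·g: L₀ = L_f ⊗_s L_g, ord ≤ 2·1.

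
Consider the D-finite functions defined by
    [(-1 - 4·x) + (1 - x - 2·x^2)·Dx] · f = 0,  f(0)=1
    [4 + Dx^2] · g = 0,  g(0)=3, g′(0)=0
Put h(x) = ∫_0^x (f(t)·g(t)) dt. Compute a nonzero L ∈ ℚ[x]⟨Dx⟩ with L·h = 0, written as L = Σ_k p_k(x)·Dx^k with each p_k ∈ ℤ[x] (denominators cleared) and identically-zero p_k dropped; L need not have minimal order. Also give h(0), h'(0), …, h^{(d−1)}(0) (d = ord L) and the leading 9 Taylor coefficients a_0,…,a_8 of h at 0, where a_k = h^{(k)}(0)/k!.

L = (4·x + 8·x^2)·Dx + (2 + 8·x)·Dx^2 + (-1 + x + 2·x^2)·Dx^3  (order 3).
h: a_k = 0, 3, 3/2, 1, 9/4, 17/5, 35/6, 1031/105, 2081/120, …
ICs: h(0) = 0, h′(0) = 3, h′′(0) = 3.

f: a_k = 1, 1, 3, 5, 11, 21, 43, 85, 171, …
g: a_k = 3, 0, -6, 0, 2, 0, -4/15, 0, 2/105, …
L₀ := L_f ⊗_s L_g (sym. prod.), ord ≤ 2.
h=∫₀ˣh₀: take L = L₀·Dx.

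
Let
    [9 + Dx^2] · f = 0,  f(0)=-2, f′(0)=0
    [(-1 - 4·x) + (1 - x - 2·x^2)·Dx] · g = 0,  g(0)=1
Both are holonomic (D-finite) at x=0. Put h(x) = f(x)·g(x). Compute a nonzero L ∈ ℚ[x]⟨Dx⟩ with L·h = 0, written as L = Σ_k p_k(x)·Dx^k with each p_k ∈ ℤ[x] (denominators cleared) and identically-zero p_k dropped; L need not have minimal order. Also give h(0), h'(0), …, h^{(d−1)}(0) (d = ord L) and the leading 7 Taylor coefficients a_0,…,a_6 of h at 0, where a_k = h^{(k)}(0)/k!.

f: a_k = -2, 0, 9, 0, -27/4, 0, 81/40, …
g: a_k = 1, 1, 3, 5, 11, 21, 43, …
f·g: L₀ = L_f ⊗_s L_g, ord ≤ 2·1.
L = (-5 + 9·x + 18·x^2) + (2 + 8·x)·Dx + (-1 + x + 2·x^2)·Dx^2  (order 2).
h: a_k = -2, -2, 3, -1, -7/4, -15/4, -209/40, …
ICs: h(0) = -2, h′(0) = -2.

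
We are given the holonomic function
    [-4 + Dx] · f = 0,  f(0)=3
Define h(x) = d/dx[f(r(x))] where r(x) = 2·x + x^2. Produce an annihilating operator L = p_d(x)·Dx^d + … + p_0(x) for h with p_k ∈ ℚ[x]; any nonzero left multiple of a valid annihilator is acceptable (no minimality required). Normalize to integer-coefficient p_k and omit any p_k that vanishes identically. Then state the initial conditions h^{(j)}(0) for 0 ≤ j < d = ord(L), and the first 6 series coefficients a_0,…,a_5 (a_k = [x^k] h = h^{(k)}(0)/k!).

f: a_k = 3, 12, 24, 32, 32, 128/5, …
f∘r: x↦r, Dx↦Dx/r' in L_f ⇒ L₀.
Derive L from L₀ (diff closure).
L = (9 + 16·x + 8·x^2) + (-1 - x)·Dx  (order 1).
h: a_k = 24, 216, 1056, 3680, 10176, 118208/5, …
ICs: h(0) = 24.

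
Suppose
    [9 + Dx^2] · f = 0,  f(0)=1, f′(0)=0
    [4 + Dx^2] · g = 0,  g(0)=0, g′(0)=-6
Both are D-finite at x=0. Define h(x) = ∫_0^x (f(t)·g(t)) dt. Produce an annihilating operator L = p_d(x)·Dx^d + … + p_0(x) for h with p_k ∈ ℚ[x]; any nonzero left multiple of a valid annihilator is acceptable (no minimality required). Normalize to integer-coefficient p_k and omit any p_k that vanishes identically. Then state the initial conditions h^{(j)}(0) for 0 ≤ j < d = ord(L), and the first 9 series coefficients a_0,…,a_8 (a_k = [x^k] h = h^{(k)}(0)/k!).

L = 25·Dx + 26·Dx^3 + Dx^5  (order 5).
h: a_k = 0, 0, -3, 0, 31/4, 0, -781/120, 0, 19531/6720, …
ICs: h(0) = 0, h′(0) = 0, h′′(0) = -6, h′′′(0) = 0, h′′′′(0) = 186.

f: a_k = 1, 0, -9/2, 0, 27/8, 0, -81/80, 0, 729/4480, …
g: a_k = 0, -6, 0, 4, 0, -4/5, 0, 8/105, 0, …
L₀ := L_f ⊗_s L_g (sym. prod.), ord ≤ 4.
h=∫₀ˣh₀: take L = L₀·Dx.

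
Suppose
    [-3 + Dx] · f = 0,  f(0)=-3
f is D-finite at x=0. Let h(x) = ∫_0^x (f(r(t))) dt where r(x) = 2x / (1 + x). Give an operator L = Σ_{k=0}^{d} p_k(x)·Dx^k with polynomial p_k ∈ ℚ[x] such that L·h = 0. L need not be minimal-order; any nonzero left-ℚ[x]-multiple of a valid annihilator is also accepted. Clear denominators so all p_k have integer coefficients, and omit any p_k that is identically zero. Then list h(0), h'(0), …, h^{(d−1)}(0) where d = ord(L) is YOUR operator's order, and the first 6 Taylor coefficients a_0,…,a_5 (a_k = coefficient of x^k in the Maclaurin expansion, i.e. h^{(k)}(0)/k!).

L = -6·Dx + (1 + 2·x + x^2)·Dx^2  (order 2).
h: a_k = 0, -3, -9, -12, -9/2, 18/5, …
ICs: h(0) = 0, h′(0) = -3.

f: a_k = -3, -9, -27/2, -27/2, -81/8, -243/40, …
f∘r: x↦r, Dx↦Dx/r' in L_f ⇒ L₀.
h=∫h₀ ⇒ L = L₀·Dx.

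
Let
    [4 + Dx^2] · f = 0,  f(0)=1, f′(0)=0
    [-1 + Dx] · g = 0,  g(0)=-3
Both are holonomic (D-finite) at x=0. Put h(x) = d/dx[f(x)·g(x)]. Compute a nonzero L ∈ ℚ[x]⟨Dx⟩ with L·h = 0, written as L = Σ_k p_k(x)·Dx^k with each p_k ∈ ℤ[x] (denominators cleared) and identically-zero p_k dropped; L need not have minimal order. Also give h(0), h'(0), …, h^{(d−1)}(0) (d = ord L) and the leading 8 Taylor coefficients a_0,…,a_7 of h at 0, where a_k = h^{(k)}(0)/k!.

L = 5 - 2·Dx + Dx^2  (order 2).
h: a_k = -3, 9, 33/2, 7/2, -41/8, -117/40, -29/240, 527/1680, …
ICs: h(0) = -3, h′(0) = 9.

f: a_k = 1, 0, -2, 0, 2/3, 0, -4/45, 0, …
g: a_k = -3, -3, -3/2, -1/2, -1/8, -1/40, -1/240, -1/1680, …
Sym-product of L_f,L_g gives L₀ (≤ ord 2).
h=h₀': d/dx-closure on L₀ ⇒ L.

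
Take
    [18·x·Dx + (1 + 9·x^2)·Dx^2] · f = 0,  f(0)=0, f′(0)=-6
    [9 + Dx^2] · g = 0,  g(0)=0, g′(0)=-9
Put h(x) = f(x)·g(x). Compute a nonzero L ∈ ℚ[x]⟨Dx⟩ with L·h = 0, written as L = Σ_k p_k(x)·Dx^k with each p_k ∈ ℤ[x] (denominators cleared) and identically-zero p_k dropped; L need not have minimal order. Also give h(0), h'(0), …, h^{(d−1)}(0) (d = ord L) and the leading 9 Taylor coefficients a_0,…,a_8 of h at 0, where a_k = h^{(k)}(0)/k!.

L = (810 + 18954·x^2 + 72171·x^4 + 236196·x^6 + 531441·x^8) + (972·x + 14580·x^3 + 78732·x^5 + 236196·x^7)·Dx + (108 + 2592·x^2 + 13122·x^4 + 52488·x^6 + 118098·x^8)·Dx^2 + (108·x + 1620·x^3 + 8748·x^5 + 26244·x^7)·Dx^3 + (2 + 54·x^2 + 567·x^4 + 2916·x^6 + 6561·x^8)·Dx^4  (order 4).
h: a_k = 0, 0, 54, 0, -243, 0, 4617/4, 0, -282123/40, …
ICs: h(0) = 0, h′(0) = 0, h′′(0) = 108, h′′′(0) = 0.

f: a_k = 0, -6, 0, 18, 0, -486/5, 0, 4374/7, 0, …
g: a_k = 0, -9, 0, 27/2, 0, -243/40, 0, 729/560, 0, …
h₀=f·g: eliminate ⇒ L₀, order ≤ 2·2.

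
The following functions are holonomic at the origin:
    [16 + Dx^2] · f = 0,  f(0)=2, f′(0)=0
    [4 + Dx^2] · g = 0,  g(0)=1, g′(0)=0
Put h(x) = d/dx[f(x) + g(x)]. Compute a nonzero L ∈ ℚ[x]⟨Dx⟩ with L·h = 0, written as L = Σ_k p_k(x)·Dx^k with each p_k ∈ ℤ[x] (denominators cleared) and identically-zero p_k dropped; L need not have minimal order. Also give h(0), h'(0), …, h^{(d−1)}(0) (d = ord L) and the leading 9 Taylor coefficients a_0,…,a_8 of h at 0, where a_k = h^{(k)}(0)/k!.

L = 64 + 20·Dx^2 + Dx^4  (order 4).
h: a_k = 0, -36, 0, 88, 0, -344/5, 0, 912/35, 0, …
ICs: h(0) = 0, h′(0) = -36, h′′(0) = 0, h′′′(0) = 528.

f: a_k = 2, 0, -16, 0, 64/3, 0, -512/45, 0, 1024/315, …
g: a_k = 1, 0, -2, 0, 2/3, 0, -4/45, 0, 2/315, …
h₀=f+g: left-lcm gives L₀, ord ≤ 4.
Derive L from L₀ (diff closure).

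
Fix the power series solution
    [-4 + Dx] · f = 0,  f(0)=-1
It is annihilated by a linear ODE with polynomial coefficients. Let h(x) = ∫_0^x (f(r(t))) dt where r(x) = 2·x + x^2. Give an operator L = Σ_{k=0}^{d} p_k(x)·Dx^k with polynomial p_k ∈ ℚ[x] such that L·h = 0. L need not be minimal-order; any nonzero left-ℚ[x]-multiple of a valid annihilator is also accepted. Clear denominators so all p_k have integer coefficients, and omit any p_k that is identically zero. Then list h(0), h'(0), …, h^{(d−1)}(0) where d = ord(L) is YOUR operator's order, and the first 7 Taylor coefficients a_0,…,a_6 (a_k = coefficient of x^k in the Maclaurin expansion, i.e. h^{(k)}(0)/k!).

f: a_k = -1, -4, -8, -32/3, -32/3, -128/15, -256/45, …
h₀=f(r): pull back L_f along r ⇒ L₀.
Integrate: L := L₀·Dx.
L = (-8 - 8·x)·Dx + Dx^2  (order 2).
h: a_k = 0, -1, -4, -12, -88/3, -184/3, -1696/15, …
ICs: h(0) = 0, h′(0) = -1.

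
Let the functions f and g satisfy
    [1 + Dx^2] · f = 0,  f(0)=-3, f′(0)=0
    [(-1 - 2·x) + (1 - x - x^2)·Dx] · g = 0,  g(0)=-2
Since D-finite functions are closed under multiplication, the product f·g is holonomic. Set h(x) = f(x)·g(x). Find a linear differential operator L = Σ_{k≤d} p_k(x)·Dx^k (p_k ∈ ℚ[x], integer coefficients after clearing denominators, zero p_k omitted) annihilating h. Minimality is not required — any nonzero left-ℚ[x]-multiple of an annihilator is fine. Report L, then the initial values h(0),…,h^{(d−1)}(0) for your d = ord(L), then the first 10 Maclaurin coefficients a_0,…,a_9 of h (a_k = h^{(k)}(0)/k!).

L = (1 + x + x^2) + (2 + 4·x)·Dx + (-1 + x + x^2)·Dx^2  (order 2).
h: a_k = 6, 6, 9, 15, 97/4, 157/4, 7619/120, 12329/120, 372363/2240, 1807513/6720, …
ICs: h(0) = 6, h′(0) = 6.

f: a_k = -3, 0, 3/2, 0, -1/8, 0, 1/240, 0, -1/13440, 0, …
g: a_k = -2, -2, -4, -6, -10, -16, -26, -42, -68, -110, …
Product ⇒ symmetric product L₀, ord ≤ 2.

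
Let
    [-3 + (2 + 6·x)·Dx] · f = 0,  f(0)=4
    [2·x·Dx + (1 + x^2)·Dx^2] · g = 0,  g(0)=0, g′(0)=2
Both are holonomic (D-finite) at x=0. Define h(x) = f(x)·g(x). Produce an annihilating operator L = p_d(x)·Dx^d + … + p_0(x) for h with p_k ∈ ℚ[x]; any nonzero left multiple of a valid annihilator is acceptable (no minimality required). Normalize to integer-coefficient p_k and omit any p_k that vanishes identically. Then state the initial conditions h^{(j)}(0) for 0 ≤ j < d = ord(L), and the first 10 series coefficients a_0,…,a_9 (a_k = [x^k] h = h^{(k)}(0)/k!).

f: a_k = 4, 6, -9/2, 27/4, -405/32, 1701/64, -15309/256, 72171/512, -2814669/8192, 14073345/16384, …
g: a_k = 0, 2, 0, -2/3, 0, 2/5, 0, -2/7, 0, 2/9, …
Product ⇒ symmetric product L₀, ord ≤ 2.
L = (27 - 12·x - 9·x^2) + (-12 - 28·x + 36·x^2 + 36·x^3)·Dx + (4 + 24·x + 40·x^2 + 24·x^3 + 36·x^4)·Dx^2  (order 2).
h: a_k = 0, 8, 12, -35/3, 19/2, -1657/80, 8169/160, -511199/4480, 2376057/8960, -167781715/258048, …
ICs: h(0) = 0, h′(0) = 8.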